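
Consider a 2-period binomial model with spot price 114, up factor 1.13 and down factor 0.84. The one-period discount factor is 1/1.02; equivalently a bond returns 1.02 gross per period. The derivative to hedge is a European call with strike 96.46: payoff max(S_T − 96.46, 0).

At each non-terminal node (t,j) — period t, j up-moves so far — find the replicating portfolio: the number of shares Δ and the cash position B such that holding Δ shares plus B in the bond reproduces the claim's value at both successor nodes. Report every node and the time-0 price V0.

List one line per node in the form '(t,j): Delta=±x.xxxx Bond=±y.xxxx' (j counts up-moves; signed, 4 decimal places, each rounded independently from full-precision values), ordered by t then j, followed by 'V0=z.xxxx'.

(0,0): Delta=0.8198 Bond=-69.9539
(1,0): Delta=0.4231 Bond=-33.3637
(1,1): Delta=1.0000 Bond=-94.5686
V0=23.5013

The replicating-portfolio and risk-neutral prices coincide; use p* = (1.02−0.84)/(1.13−0.84) = 0.6207 for the latter.
At expiry t=2: V(2,0)=0.0000, V(2,1)=11.7488, V(2,2)=49.1066
(1,0): S=95.7600. Δ = (V_up−V_dn)/(S_up−S_dn) = (11.7488−0.0000)/(108.2088−80.4384) = 0.4231. V = [p*·11.7488 + (1−p*)·0.0000]/1.02 = 7.1494. B = V − Δ·S = -33.3637.
(1,1): S=128.8200. Δ = (V_up−V_dn)/(S_up−S_dn) = (49.1066−11.7488)/(145.5666−108.2088) = 1.0000. V = [p*·49.1066 + (1−p*)·11.7488]/1.02 = 34.2514. B = V − Δ·S = -94.5686.
(0,0): S=114.0000. Δ = (V_up−V_dn)/(S_up−S_dn) = (34.2514−7.1494)/(128.8200−95.7600) = 0.8198. V = [p*·34.2514 + (1−p*)·7.1494]/1.02 = 23.5013. B = V − Δ·S = -69.9539.
Root portfolio cost Δ·114+B reproduces V0=23.5013.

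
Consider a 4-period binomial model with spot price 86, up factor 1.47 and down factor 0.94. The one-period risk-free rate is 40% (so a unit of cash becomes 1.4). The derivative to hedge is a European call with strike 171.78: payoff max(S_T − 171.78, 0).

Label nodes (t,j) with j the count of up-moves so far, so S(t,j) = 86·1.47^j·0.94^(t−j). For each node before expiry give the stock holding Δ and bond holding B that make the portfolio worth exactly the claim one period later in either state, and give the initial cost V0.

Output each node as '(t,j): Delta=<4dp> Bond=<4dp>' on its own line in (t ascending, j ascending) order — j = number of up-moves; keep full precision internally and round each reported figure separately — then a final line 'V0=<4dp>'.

The replicating-portfolio and risk-neutral prices coincide; use p* = (1.4−0.94)/(1.47−0.94) = 0.8679 for the latter.
Terminal values V(4,·): V(4,0)=0.0000, V(4,1)=0.0000, V(4,2)=0.0000, V(4,3)=85.0101, V(4,4)=229.7960
Node (3,0) S=71.4302: V=(p*·0.0000+(1−p*)·0.0000)/1.4=0.0000; Δ=(0.0000−0.0000)/(105.0024−67.1444)=0.0000; B=V−Δ·S=0.0000
Node (3,1) S=111.7047: V=(p*·0.0000+(1−p*)·0.0000)/1.4=0.0000; Δ=(0.0000−0.0000)/(164.2059−105.0024)=0.0000; B=V−Δ·S=0.0000
Node (3,2) S=174.6872: V=(p*·85.0101+(1−p*)·0.0000)/1.4=52.7017; Δ=(85.0101−0.0000)/(256.7901−164.2059)=0.9182; B=V−Δ·S=-107.6948
Node (3,3) S=273.1810: V=(p*·229.7960+(1−p*)·85.0101)/1.4=150.4810; Δ=(229.7960−85.0101)/(401.5760−256.7901)=1.0000; B=V−Δ·S=-122.7000
Node (2,0) S=75.9896: V=(p*·0.0000+(1−p*)·0.0000)/1.4=0.0000; Δ=(0.0000−0.0000)/(111.7047−71.4302)=0.0000; B=V−Δ·S=0.0000
Node (2,1) S=118.8348: V=(p*·52.7017+(1−p*)·0.0000)/1.4=32.6722; Δ=(52.7017−0.0000)/(174.6872−111.7047)=0.8368; B=V−Δ·S=-66.7649
Node (2,2) S=185.8374: V=(p*·150.4810+(1−p*)·52.7017)/1.4=98.2620; Δ=(150.4810−52.7017)/(273.1810−174.6872)=0.9927; B=V−Δ·S=-86.2273
Node (1,0) S=80.8400: V=(p*·32.6722+(1−p*)·0.0000)/1.4=20.2550; Δ=(32.6722−0.0000)/(118.8348−75.9896)=0.7626; B=V−Δ·S=-41.3907
Node (1,1) S=126.4200: V=(p*·98.2620+(1−p*)·32.6722)/1.4=63.9994; Δ=(98.2620−32.6722)/(185.8374−118.8348)=0.9789; B=V−Δ·S=-59.7548
Node (0,0) S=86.0000: V=(p*·63.9994+(1−p*)·20.2550)/1.4=41.5870; Δ=(63.9994−20.2550)/(126.4200−80.8400)=0.9597; B=V−Δ·S=-40.9496
The time-0 hedge costs 41.5870, which is the no-arbitrage price.

(0,0): Delta=0.9597 Bond=-40.9496
(1,0): Delta=0.7626 Bond=-41.3907
(1,1): Delta=0.9789 Bond=-59.7548
(2,0): Delta=0.0000 Bond=0.0000
(2,1): Delta=0.8368 Bond=-66.7649
(2,2): Delta=0.9927 Bond=-86.2273
(3,0): Delta=0.0000 Bond=0.0000
(3,1): Delta=0.0000 Bond=0.0000
(3,2): Delta=0.9182 Bond=-107.6948
(3,3): Delta=1.0000 Bond=-122.7000
V0=41.5870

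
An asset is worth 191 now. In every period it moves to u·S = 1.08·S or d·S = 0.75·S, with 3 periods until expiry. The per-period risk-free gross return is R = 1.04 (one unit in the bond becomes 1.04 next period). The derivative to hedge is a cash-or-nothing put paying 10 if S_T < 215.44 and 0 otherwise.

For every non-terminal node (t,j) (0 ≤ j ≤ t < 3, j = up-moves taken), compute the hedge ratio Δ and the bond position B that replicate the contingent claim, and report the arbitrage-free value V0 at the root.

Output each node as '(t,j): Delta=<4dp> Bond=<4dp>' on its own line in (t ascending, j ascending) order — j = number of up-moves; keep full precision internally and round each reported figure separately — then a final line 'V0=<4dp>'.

Under the risk-neutral measure, an up-move has probability p* = (R−d)/(u−d) = 0.8788 and values discount at R = 1.04.
At expiry t=3: V(3,0)=10.0000, V(3,1)=10.0000, V(3,2)=10.0000, V(3,3)=0.0000
Node (2,0) S=107.4375: V=(p*·10.0000+(1−p*)·10.0000)/1.04=9.6154; Δ=(10.0000−10.0000)/(116.0325−80.5781)=0.0000; B=V−Δ·S=9.6154
Node (2,1) S=154.7100: V=(p*·10.0000+(1−p*)·10.0000)/1.04=9.6154; Δ=(10.0000−10.0000)/(167.0868−116.0325)=0.0000; B=V−Δ·S=9.6154
Node (2,2) S=222.7824: V=(p*·0.0000+(1−p*)·10.0000)/1.04=1.1655; Δ=(0.0000−10.0000)/(240.6050−167.0868)=-0.1360; B=V−Δ·S=31.4685
Node (1,0) S=143.2500: V=(p*·9.6154+(1−p*)·9.6154)/1.04=9.2456; Δ=(9.6154−9.6154)/(154.7100−107.4375)=0.0000; B=V−Δ·S=9.2456
Node (1,1) S=206.2800: V=(p*·1.1655+(1−p*)·9.6154)/1.04=2.1055; Δ=(1.1655−9.6154)/(222.7824−154.7100)=-0.1241; B=V−Δ·S=27.7112
Node (0,0) S=191.0000: V=(p*·2.1055+(1−p*)·9.2456)/1.04=2.8567; Δ=(2.1055−9.2456)/(206.2800−143.2500)=-0.1133; B=V−Δ·S=24.4932
Each (Δ,B) replicates both successor values, so the strategy is self-financing and V0 is arbitrage-free.

(0,0): Delta=-0.1133 Bond=24.4932
(1,0): Delta=0.0000 Bond=9.2456
(1,1): Delta=-0.1241 Bond=27.7112
(2,0): Delta=0.0000 Bond=9.6154
(2,1): Delta=0.0000 Bond=9.6154
(2,2): Delta=-0.1360 Bond=31.4685
V0=2.8567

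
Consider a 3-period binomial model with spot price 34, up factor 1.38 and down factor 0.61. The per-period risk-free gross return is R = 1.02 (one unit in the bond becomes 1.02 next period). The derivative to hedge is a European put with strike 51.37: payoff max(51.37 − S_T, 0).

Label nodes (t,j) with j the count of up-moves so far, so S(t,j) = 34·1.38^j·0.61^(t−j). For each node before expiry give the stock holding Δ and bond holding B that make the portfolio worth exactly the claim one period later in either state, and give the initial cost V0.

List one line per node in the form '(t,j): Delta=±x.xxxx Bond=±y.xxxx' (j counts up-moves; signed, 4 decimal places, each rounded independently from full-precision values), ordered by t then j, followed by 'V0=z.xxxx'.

(0,0): Delta=-0.6046 Bond=40.3676
(1,0): Delta=-1.0000 Bond=49.3752
(1,1): Delta=-0.4512 Bond=33.9746
(2,0): Delta=-1.0000 Bond=50.3627
(2,1): Delta=-1.0000 Bond=50.3627
(2,2): Delta=-0.2381 Bond=20.8612
V0=19.8107

Under the risk-neutral measure, an up-move has probability p* = (R−d)/(u−d) = 0.5325 and values discount at R = 1.02.
Terminal payoffs: V(3,0)=43.6526, V(3,1)=33.9111, V(3,2)=11.8727, V(3,3)=0.0000
  t=2,j=0: stock 12.6514 → up 17.4589 (V=33.9111), down 7.7174 (V=43.6526). Price 37.7113; hedge Δ=-1.0000, bond B=50.3627.
  t=2,j=1: stock 28.6212 → up 39.4973 (V=11.8727), down 17.4589 (V=33.9111). Price 21.7415; hedge Δ=-1.0000, bond B=50.3627.
  t=2,j=2: stock 64.7496 → up 89.3544 (V=0.0000), down 39.4973 (V=11.8727). Price 5.4421; hedge Δ=-0.2381, bond B=20.8612.
  t=1,j=0: stock 20.7400 → up 28.6212 (V=21.7415), down 12.6514 (V=37.7113). Price 28.6352; hedge Δ=-1.0000, bond B=49.3752.
  t=1,j=1: stock 46.9200 → up 64.7496 (V=5.4421), down 28.6212 (V=21.7415). Price 12.8065; hedge Δ=-0.4512, bond B=33.9746.
  t=0,j=0: stock 34.0000 → up 46.9200 (V=12.8065), down 20.7400 (V=28.6352). Price 19.8107; hedge Δ=-0.6046, bond B=40.3676.
The time-0 hedge costs 19.8107, which is the no-arbitrage price.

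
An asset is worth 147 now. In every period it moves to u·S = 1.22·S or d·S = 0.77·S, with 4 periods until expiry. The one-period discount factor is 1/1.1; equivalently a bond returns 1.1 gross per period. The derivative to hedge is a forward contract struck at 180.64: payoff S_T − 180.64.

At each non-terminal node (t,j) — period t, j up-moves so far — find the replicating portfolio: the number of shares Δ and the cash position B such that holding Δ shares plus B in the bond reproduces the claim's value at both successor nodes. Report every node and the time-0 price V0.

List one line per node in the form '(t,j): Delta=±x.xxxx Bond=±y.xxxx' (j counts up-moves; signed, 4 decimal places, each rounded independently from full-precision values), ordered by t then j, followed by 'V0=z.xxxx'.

Under the risk-neutral measure, an up-move has probability p* = (R−d)/(u−d) = 0.7333 and values discount at R = 1.1.
At expiry t=4: V(4,0)=-128.9650, V(4,1)=-98.7654, V(4,2)=-50.9166, V(4,3)=24.8958, V(4,4)=145.0142
(3,0): S=67.1104. Δ = (V_up−V_dn)/(S_up−S_dn) = (-98.7654−-128.9650)/(81.8746−51.6750) = 1.0000. V = [p*·-98.7654 + (1−p*)·-128.9650]/1.1 = -97.1078. B = V − Δ·S = -164.2182.
(3,1): S=106.3307. Δ = (V_up−V_dn)/(S_up−S_dn) = (-50.9166−-98.7654)/(129.7234−81.8746) = 1.0000. V = [p*·-50.9166 + (1−p*)·-98.7654]/1.1 = -57.8875. B = V − Δ·S = -164.2182.
(3,2): S=168.4720. Δ = (V_up−V_dn)/(S_up−S_dn) = (24.8958−-50.9166)/(205.5358−129.7234) = 1.0000. V = [p*·24.8958 + (1−p*)·-50.9166]/1.1 = 4.2538. B = V − Δ·S = -164.2182.
(3,3): S=266.9297. Δ = (V_up−V_dn)/(S_up−S_dn) = (145.0142−24.8958)/(325.6542−205.5358) = 1.0000. V = [p*·145.0142 + (1−p*)·24.8958]/1.1 = 102.7115. B = V − Δ·S = -164.2182.
(2,0): S=87.1563. Δ = (V_up−V_dn)/(S_up−S_dn) = (-57.8875−-97.1078)/(106.3307−67.1104) = 1.0000. V = [p*·-57.8875 + (1−p*)·-97.1078]/1.1 = -62.1330. B = V − Δ·S = -149.2893.
(2,1): S=138.0918. Δ = (V_up−V_dn)/(S_up−S_dn) = (4.2538−-57.8875)/(168.4720−106.3307) = 1.0000. V = [p*·4.2538 + (1−p*)·-57.8875]/1.1 = -11.1975. B = V − Δ·S = -149.2893.
(2,2): S=218.7948. Δ = (V_up−V_dn)/(S_up−S_dn) = (102.7115−4.2538)/(266.9297−168.4720) = 1.0000. V = [p*·102.7115 + (1−p*)·4.2538]/1.1 = 69.5055. B = V − Δ·S = -149.2893.
(1,0): S=113.1900. Δ = (V_up−V_dn)/(S_up−S_dn) = (-11.1975−-62.1330)/(138.0918−87.1563) = 1.0000. V = [p*·-11.1975 + (1−p*)·-62.1330]/1.1 = -22.5275. B = V − Δ·S = -135.7175.
(1,1): S=179.3400. Δ = (V_up−V_dn)/(S_up−S_dn) = (69.5055−-11.1975)/(218.7948−138.0918) = 1.0000. V = [p*·69.5055 + (1−p*)·-11.1975]/1.1 = 43.6225. B = V − Δ·S = -135.7175.
(0,0): S=147.0000. Δ = (V_up−V_dn)/(S_up−S_dn) = (43.6225−-22.5275)/(179.3400−113.1900) = 1.0000. V = [p*·43.6225 + (1−p*)·-22.5275]/1.1 = 23.6204. B = V − Δ·S = -123.3796.
Root portfolio cost Δ·147+B reproduces V0=23.6204.

(0,0): Delta=1.0000 Bond=-123.3796
(1,0): Delta=1.0000 Bond=-135.7175
(1,1): Delta=1.0000 Bond=-135.7175
(2,0): Delta=1.0000 Bond=-149.2893
(2,1): Delta=1.0000 Bond=-149.2893
(2,2): Delta=1.0000 Bond=-149.2893
(3,0): Delta=1.0000 Bond=-164.2182
(3,1): Delta=1.0000 Bond=-164.2182
(3,2): Delta=1.0000 Bond=-164.2182
(3,3): Delta=1.0000 Bond=-164.2182
V0=23.6204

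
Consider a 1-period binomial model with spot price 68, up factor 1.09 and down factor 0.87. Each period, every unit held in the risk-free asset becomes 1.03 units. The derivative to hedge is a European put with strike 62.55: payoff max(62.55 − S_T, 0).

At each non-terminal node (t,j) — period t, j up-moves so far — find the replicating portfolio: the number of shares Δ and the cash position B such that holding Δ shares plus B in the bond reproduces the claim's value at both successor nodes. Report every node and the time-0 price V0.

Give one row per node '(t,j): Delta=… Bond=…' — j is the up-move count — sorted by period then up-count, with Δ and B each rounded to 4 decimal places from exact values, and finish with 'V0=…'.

(0,0): Delta=-0.2266 Bond=16.3067
V0=0.8976

The replicating-portfolio and risk-neutral prices coincide; use p* = (1.03−0.87)/(1.09−0.87) = 0.7273 for the latter.
Payoff layer (t=1): V(1,0)=3.3900, V(1,1)=0.0000
(0,0): S=68.0000. Δ = (V_up−V_dn)/(S_up−S_dn) = (0.0000−3.3900)/(74.1200−59.1600) = -0.2266. V = [p*·0.0000 + (1−p*)·3.3900]/1.03 = 0.8976. B = V − Δ·S = 16.3067.
The time-0 hedge costs 0.8976, which is the no-arbitrage price.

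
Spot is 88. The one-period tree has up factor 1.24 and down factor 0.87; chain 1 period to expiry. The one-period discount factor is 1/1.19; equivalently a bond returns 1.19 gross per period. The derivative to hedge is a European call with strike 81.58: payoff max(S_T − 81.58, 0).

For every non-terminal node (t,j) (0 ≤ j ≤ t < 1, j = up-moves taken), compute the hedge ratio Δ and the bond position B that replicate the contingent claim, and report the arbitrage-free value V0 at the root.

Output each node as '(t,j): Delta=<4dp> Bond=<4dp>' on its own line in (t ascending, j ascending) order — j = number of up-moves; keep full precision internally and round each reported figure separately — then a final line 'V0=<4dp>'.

Since d<R<u, set p* = (R−d)/(u−d) = 0.8649; price each node as the discounted p*-expectation of its children.
At expiry t=1: V(1,0)=0.0000, V(1,1)=27.5400
Node (0,0) S=88.0000: V=(p*·27.5400+(1−p*)·0.0000)/1.19=20.0154; Δ=(27.5400−0.0000)/(109.1200−76.5600)=0.8458; B=V−Δ·S=-54.4170
Root portfolio cost Δ·88+B reproduces V0=20.0154.

(0,0): Delta=0.8458 Bond=-54.4170
V0=20.0154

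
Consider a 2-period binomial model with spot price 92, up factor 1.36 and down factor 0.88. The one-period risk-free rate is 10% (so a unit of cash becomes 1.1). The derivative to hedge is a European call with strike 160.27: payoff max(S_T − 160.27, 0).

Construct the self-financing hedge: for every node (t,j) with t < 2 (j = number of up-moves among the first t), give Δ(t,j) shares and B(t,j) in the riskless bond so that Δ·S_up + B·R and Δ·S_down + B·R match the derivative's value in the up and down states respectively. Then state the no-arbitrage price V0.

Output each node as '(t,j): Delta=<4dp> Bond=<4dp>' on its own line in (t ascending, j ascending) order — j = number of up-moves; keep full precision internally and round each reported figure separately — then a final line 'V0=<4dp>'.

(0,0): Delta=0.0933 Bond=-6.8703
(1,0): Delta=0.0000 Bond=0.0000
(1,1): Delta=0.1647 Bond=-16.4887
V0=1.7176

Since d<R<u, set p* = (R−d)/(u−d) = 0.4583; price each node as the discounted p*-expectation of its children.
At expiry t=2: V(2,0)=0.0000, V(2,1)=0.0000, V(2,2)=9.8932
  t=1,j=0: stock 80.9600 → up 110.1056 (V=0.0000), down 71.2448 (V=0.0000). Price 0.0000; hedge Δ=0.0000, bond B=0.0000.
  t=1,j=1: stock 125.1200 → up 170.1632 (V=9.8932), down 110.1056 (V=0.0000). Price 4.1222; hedge Δ=0.1647, bond B=-16.4887.
  t=0,j=0: stock 92.0000 → up 125.1200 (V=4.1222), down 80.9600 (V=0.0000). Price 1.7176; hedge Δ=0.0933, bond B=-6.8703.
Check: Δ(0,0)·S0 + B(0,0) = 1.7176 = V0.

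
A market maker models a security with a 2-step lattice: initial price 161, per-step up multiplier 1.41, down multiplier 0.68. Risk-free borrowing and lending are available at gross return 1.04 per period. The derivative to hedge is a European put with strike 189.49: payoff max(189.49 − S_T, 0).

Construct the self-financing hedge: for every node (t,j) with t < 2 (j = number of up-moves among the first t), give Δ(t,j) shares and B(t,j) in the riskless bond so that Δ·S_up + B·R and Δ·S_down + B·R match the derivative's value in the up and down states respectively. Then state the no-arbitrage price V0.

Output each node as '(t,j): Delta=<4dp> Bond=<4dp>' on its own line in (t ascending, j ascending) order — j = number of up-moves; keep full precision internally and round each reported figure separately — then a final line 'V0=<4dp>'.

Under the risk-neutral measure, an up-move has probability p* = (R−d)/(u−d) = 0.4932 and values discount at R = 1.04.
Payoff layer (t=2): V(2,0)=115.0436, V(2,1)=35.1232, V(2,2)=0.0000
Node (1,0) S=109.4800: V=(p*·35.1232+(1−p*)·115.0436)/1.04=72.7219; Δ=(35.1232−115.0436)/(154.3668−74.4464)=-1.0000; B=V−Δ·S=182.2019
Node (1,1) S=227.0100: V=(p*·0.0000+(1−p*)·35.1232)/1.04=17.1175; Δ=(0.0000−35.1232)/(320.0841−154.3668)=-0.2119; B=V−Δ·S=65.2314
Node (0,0) S=161.0000: V=(p*·17.1175+(1−p*)·72.7219)/1.04=43.5582; Δ=(17.1175−72.7219)/(227.0100−109.4800)=-0.4731; B=V−Δ·S=119.7287
Each (Δ,B) replicates both successor values, so the strategy is self-financing and V0 is arbitrage-free.

(0,0): Delta=-0.4731 Bond=119.7287
(1,0): Delta=-1.0000 Bond=182.2019
(1,1): Delta=-0.2119 Bond=65.2314
V0=43.5582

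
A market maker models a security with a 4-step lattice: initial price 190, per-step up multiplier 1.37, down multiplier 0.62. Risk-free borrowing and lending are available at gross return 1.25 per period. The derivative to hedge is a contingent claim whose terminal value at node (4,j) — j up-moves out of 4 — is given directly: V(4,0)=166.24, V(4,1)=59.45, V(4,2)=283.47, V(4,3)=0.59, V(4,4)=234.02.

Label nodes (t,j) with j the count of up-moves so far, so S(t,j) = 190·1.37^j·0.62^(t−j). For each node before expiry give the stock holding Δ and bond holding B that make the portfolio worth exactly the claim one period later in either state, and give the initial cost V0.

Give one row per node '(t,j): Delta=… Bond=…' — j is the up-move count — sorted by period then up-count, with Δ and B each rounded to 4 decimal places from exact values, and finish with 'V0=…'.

(0,0): Delta=0.2032 Bond=22.1660
(1,0): Delta=-1.0295 Bond=172.9208
(1,1): Delta=0.3095 Bond=0.0479
(2,0): Delta=2.4987 Bond=-41.5349
(2,1): Delta=-1.3336 Bond=265.2341
(2,2): Delta=0.4511 Bond=-50.4495
(3,0): Delta=-3.1444 Bond=203.6158
(3,1): Delta=2.9852 Bond=-100.5919
(3,2): Delta=-1.7059 Bond=413.8540
(3,3): Delta=0.6371 Bond=-153.9030
V0=60.7786

Under the risk-neutral measure, an up-move has probability p* = (R−d)/(u−d) = 0.8400 and values discount at R = 1.25.
Payoff layer (t=4): V(4,0)=166.2400, V(4,1)=59.4500, V(4,2)=283.4700, V(4,3)=0.5900, V(4,4)=234.0200
Node (3,0) S=45.2823: V=(p*·59.4500+(1−p*)·166.2400)/1.25=61.2291; Δ=(59.4500−166.2400)/(62.0368−28.0750)=-3.1444; B=V−Δ·S=203.6158
Node (3,1) S=100.0593: V=(p*·283.4700+(1−p*)·59.4500)/1.25=198.1014; Δ=(283.4700−59.4500)/(137.0813−62.0368)=2.9852; B=V−Δ·S=-100.5919
Node (3,2) S=221.0988: V=(p*·0.5900+(1−p*)·283.4700)/1.25=36.6806; Δ=(0.5900−283.4700)/(302.9054−137.0813)=-1.7059; B=V−Δ·S=413.8540
Node (3,3) S=488.5571: V=(p*·234.0200+(1−p*)·0.5900)/1.25=157.3370; Δ=(234.0200−0.5900)/(669.3232−302.9054)=0.6371; B=V−Δ·S=-153.9030
Node (2,0) S=73.0360: V=(p*·198.1014+(1−p*)·61.2291)/1.25=140.9615; Δ=(198.1014−61.2291)/(100.0593−45.2823)=2.4987; B=V−Δ·S=-41.5349
Node (2,1) S=161.3860: V=(p*·36.6806+(1−p*)·198.1014)/1.25=50.0064; Δ=(36.6806−198.1014)/(221.0988−100.0593)=-1.3336; B=V−Δ·S=265.2341
Node (2,2) S=356.6110: V=(p*·157.3370+(1−p*)·36.6806)/1.25=110.4256; Δ=(157.3370−36.6806)/(488.5571−221.0988)=0.4511; B=V−Δ·S=-50.4495
Node (1,0) S=117.8000: V=(p*·50.0064+(1−p*)·140.9615)/1.25=51.6474; Δ=(50.0064−140.9615)/(161.3860−73.0360)=-1.0295; B=V−Δ·S=172.9208
Node (1,1) S=260.3000: V=(p*·110.4256+(1−p*)·50.0064)/1.25=80.6068; Δ=(110.4256−50.0064)/(356.6110−161.3860)=0.3095; B=V−Δ·S=0.0479
Node (0,0) S=190.0000: V=(p*·80.6068+(1−p*)·51.6474)/1.25=60.7786; Δ=(80.6068−51.6474)/(260.3000−117.8000)=0.2032; B=V−Δ·S=22.1660
Self-financing check: at every node Δ·S+B equals the discounted successor values.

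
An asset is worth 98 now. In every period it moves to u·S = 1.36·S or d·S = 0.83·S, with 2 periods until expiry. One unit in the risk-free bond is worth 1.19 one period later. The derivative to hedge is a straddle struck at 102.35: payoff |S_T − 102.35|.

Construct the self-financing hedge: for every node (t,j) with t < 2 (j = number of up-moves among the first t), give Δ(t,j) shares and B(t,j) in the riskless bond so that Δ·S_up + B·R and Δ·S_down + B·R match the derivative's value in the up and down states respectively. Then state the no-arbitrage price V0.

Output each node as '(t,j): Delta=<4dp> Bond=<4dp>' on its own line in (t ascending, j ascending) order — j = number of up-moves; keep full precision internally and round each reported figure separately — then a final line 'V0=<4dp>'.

(0,0): Delta=0.6384 Bond=-31.7790
(1,0): Delta=-0.6162 Bond=64.2355
(1,1): Delta=1.0000 Bond=-86.0084
V0=30.7862

Under the risk-neutral measure, an up-move has probability p* = (R−d)/(u−d) = 0.6792 and values discount at R = 1.19.
Payoff layer (t=2): V(2,0)=34.8378, V(2,1)=8.2724, V(2,2)=78.9108
Node (1,0) S=81.3400: V=(p*·8.2724+(1−p*)·34.8378)/1.19=14.1121; Δ=(8.2724−34.8378)/(110.6224−67.5122)=-0.6162; B=V−Δ·S=64.2355
Node (1,1) S=133.2800: V=(p*·78.9108+(1−p*)·8.2724)/1.19=47.2716; Δ=(78.9108−8.2724)/(181.2608−110.6224)=1.0000; B=V−Δ·S=-86.0084
Node (0,0) S=98.0000: V=(p*·47.2716+(1−p*)·14.1121)/1.19=30.7862; Δ=(47.2716−14.1121)/(133.2800−81.3400)=0.6384; B=V−Δ·S=-31.7790
Each (Δ,B) replicates both successor values, so the strategy is self-financing and V0 is arbitrage-free.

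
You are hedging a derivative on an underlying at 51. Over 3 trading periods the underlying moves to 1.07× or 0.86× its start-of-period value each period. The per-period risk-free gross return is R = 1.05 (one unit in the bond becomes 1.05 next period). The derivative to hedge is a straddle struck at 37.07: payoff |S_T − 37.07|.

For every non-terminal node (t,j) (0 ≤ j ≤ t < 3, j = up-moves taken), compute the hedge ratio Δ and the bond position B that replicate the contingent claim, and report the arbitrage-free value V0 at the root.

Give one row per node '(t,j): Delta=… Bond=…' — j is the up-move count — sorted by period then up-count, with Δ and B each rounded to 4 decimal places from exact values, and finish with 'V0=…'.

No-arbitrage ⇒ martingale measure with p* = (R−d)/(u−d) = 0.9048.
Terminal payoffs: V(3,0)=4.6311, V(3,1)=3.2900, V(3,2)=13.1453, V(3,3)=25.4072
  t=2,j=0: stock 37.7196 → up 40.3600 (V=3.2900), down 32.4389 (V=4.6311). Price 3.2550; hedge Δ=-0.1693, bond B=9.6415.
  t=2,j=1: stock 46.9302 → up 50.2153 (V=13.1453), down 40.3600 (V=3.2900). Price 11.6254; hedge Δ=1.0000, bond B=-35.3048.
  t=2,j=2: stock 58.3899 → up 62.4772 (V=25.4072), down 50.2153 (V=13.1453). Price 23.0851; hedge Δ=1.0000, bond B=-35.3048.
  t=1,j=0: stock 43.8600 → up 46.9302 (V=11.6254), down 37.7196 (V=3.2550). Price 10.3126; hedge Δ=0.9088, bond B=-29.5468.
  t=1,j=1: stock 54.5700 → up 58.3899 (V=23.0851), down 46.9302 (V=11.6254). Price 20.9464; hedge Δ=1.0000, bond B=-33.6236.
  t=0,j=0: stock 51.0000 → up 54.5700 (V=20.9464), down 43.8600 (V=10.3126). Price 18.9845; hedge Δ=0.9929, bond B=-31.6527.
Check: Δ(0,0)·S0 + B(0,0) = 18.9845 = V0.

(0,0): Delta=0.9929 Bond=-31.6527
(1,0): Delta=0.9088 Bond=-29.5468
(1,1): Delta=1.0000 Bond=-33.6236
(2,0): Delta=-0.1693 Bond=9.6415
(2,1): Delta=1.0000 Bond=-35.3048
(2,2): Delta=1.0000 Bond=-35.3048
V0=18.9845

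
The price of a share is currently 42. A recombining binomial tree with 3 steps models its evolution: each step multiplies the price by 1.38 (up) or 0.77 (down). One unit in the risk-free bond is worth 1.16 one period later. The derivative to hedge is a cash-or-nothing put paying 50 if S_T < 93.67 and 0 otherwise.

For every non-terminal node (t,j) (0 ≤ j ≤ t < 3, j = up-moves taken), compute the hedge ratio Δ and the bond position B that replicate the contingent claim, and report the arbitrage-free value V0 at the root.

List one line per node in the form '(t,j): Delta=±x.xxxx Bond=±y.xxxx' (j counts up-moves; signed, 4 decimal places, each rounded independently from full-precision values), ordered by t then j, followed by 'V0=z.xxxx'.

(0,0): Delta=-0.5928 Bond=48.5611
(1,0): Delta=0.0000 Bond=37.1581
(1,1): Delta=-0.7795 Bond=67.1463
(2,0): Delta=0.0000 Bond=43.1034
(2,1): Delta=0.0000 Bond=43.1034
(2,2): Delta=-1.0248 Bond=97.5127
V0=23.6614

No-arbitrage ⇒ martingale measure with p* = (R−d)/(u−d) = 0.6393.
Payoff layer (t=3): V(3,0)=50.0000, V(3,1)=50.0000, V(3,2)=50.0000, V(3,3)=0.0000
(2,0): S=24.9018. Δ = (V_up−V_dn)/(S_up−S_dn) = (50.0000−50.0000)/(34.3645−19.1744) = 0.0000. V = [p*·50.0000 + (1−p*)·50.0000]/1.16 = 43.1034. B = V − Δ·S = 43.1034.
(2,1): S=44.6292. Δ = (V_up−V_dn)/(S_up−S_dn) = (50.0000−50.0000)/(61.5883−34.3645) = 0.0000. V = [p*·50.0000 + (1−p*)·50.0000]/1.16 = 43.1034. B = V − Δ·S = 43.1034.
(2,2): S=79.9848. Δ = (V_up−V_dn)/(S_up−S_dn) = (0.0000−50.0000)/(110.3790−61.5883) = -1.0248. V = [p*·0.0000 + (1−p*)·50.0000]/1.16 = 15.5455. B = V − Δ·S = 97.5127.
(1,0): S=32.3400. Δ = (V_up−V_dn)/(S_up−S_dn) = (43.1034−43.1034)/(44.6292−24.9018) = 0.0000. V = [p*·43.1034 + (1−p*)·43.1034]/1.16 = 37.1581. B = V − Δ·S = 37.1581.
(1,1): S=57.9600. Δ = (V_up−V_dn)/(S_up−S_dn) = (15.5455−43.1034)/(79.9848−44.6292) = -0.7795. V = [p*·15.5455 + (1−p*)·43.1034]/1.16 = 21.9693. B = V − Δ·S = 67.1463.
(0,0): S=42.0000. Δ = (V_up−V_dn)/(S_up−S_dn) = (21.9693−37.1581)/(57.9600−32.3400) = -0.5928. V = [p*·21.9693 + (1−p*)·37.1581]/1.16 = 23.6614. B = V − Δ·S = 48.5611.
Each (Δ,B) replicates both successor values, so the strategy is self-financing and V0 is arbitrage-free.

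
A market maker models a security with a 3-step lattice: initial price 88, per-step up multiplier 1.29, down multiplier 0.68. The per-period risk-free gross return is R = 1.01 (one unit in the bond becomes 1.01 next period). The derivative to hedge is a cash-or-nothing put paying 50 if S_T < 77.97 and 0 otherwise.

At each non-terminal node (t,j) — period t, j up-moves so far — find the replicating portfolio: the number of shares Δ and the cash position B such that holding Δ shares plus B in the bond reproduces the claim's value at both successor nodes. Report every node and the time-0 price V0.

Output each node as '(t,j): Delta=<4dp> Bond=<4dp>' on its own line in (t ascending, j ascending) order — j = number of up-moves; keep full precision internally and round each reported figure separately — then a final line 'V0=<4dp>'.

(0,0): Delta=-0.4535 Bond=61.1942
(1,0): Delta=-0.7337 Bond=78.5739
(1,1): Delta=-0.3282 Bond=47.5790
(2,0): Delta=0.0000 Bond=49.5050
(2,1): Delta=-1.0618 Bond=104.6908
(2,2): Delta=0.0000 Bond=0.0000
V0=21.2881

No-arbitrage ⇒ martingale measure with p* = (R−d)/(u−d) = 0.5410.
Terminal values V(3,·): V(3,0)=50.0000, V(3,1)=50.0000, V(3,2)=0.0000, V(3,3)=0.0000
Node (2,0) S=40.6912: V=(p*·50.0000+(1−p*)·50.0000)/1.01=49.5050; Δ=(50.0000−50.0000)/(52.4916−27.6700)=0.0000; B=V−Δ·S=49.5050
Node (2,1) S=77.1936: V=(p*·0.0000+(1−p*)·50.0000)/1.01=22.7236; Δ=(0.0000−50.0000)/(99.5797−52.4916)=-1.0618; B=V−Δ·S=104.6908
Node (2,2) S=146.4408: V=(p*·0.0000+(1−p*)·0.0000)/1.01=0.0000; Δ=(0.0000−0.0000)/(188.9086−99.5797)=0.0000; B=V−Δ·S=0.0000
Node (1,0) S=59.8400: V=(p*·22.7236+(1−p*)·49.5050)/1.01=34.6700; Δ=(22.7236−49.5050)/(77.1936−40.6912)=-0.7337; B=V−Δ·S=78.5739
Node (1,1) S=113.5200: V=(p*·0.0000+(1−p*)·22.7236)/1.01=10.3272; Δ=(0.0000−22.7236)/(146.4408−77.1936)=-0.3282; B=V−Δ·S=47.5790
Node (0,0) S=88.0000: V=(p*·10.3272+(1−p*)·34.6700)/1.01=21.2881; Δ=(10.3272−34.6700)/(113.5200−59.8400)=-0.4535; B=V−Δ·S=61.1942
The time-0 hedge costs 21.2881, which is the no-arbitrage price.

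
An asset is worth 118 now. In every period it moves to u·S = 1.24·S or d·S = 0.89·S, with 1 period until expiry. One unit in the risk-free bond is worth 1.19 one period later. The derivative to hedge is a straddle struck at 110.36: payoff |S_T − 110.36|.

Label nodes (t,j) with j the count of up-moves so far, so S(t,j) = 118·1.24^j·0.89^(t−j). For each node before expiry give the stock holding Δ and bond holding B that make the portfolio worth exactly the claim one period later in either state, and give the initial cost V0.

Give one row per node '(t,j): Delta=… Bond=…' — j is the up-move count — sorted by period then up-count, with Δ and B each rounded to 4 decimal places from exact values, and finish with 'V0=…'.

(0,0): Delta=0.7414 Bond=-60.9431
V0=26.5426

Under the risk-neutral measure, an up-move has probability p* = (R−d)/(u−d) = 0.8571 and values discount at R = 1.19.
At expiry t=1: V(1,0)=5.3400, V(1,1)=35.9600
Node (0,0) S=118.0000: V=(p*·35.9600+(1−p*)·5.3400)/1.19=26.5426; Δ=(35.9600−5.3400)/(146.3200−105.0200)=0.7414; B=V−Δ·S=-60.9431
Self-financing check: at every node Δ·S+B equals the discounted successor values.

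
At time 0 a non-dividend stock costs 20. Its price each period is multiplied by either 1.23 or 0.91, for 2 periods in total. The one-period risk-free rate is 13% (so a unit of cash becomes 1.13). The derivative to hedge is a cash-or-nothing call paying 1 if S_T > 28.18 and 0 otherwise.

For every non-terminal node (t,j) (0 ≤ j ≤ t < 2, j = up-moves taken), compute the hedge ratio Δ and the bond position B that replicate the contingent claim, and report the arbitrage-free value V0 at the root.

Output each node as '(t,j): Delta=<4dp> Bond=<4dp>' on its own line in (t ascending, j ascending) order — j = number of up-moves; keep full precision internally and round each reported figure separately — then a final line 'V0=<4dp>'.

(0,0): Delta=0.0951 Bond=-1.5311
(1,0): Delta=0.0000 Bond=0.0000
(1,1): Delta=0.1270 Bond=-2.5166
V0=0.3702

The replicating-portfolio and risk-neutral prices coincide; use p* = (1.13−0.91)/(1.23−0.91) = 0.6875 for the latter.
Payoff layer (t=2): V(2,0)=0.0000, V(2,1)=0.0000, V(2,2)=1.0000
(1,0): S=18.2000. Δ = (V_up−V_dn)/(S_up−S_dn) = (0.0000−0.0000)/(22.3860−16.5620) = 0.0000. V = [p*·0.0000 + (1−p*)·0.0000]/1.13 = 0.0000. B = V − Δ·S = 0.0000.
(1,1): S=24.6000. Δ = (V_up−V_dn)/(S_up−S_dn) = (1.0000−0.0000)/(30.2580−22.3860) = 0.1270. V = [p*·1.0000 + (1−p*)·0.0000]/1.13 = 0.6084. B = V − Δ·S = -2.5166.
(0,0): S=20.0000. Δ = (V_up−V_dn)/(S_up−S_dn) = (0.6084−0.0000)/(24.6000−18.2000) = 0.0951. V = [p*·0.6084 + (1−p*)·0.0000]/1.13 = 0.3702. B = V − Δ·S = -1.5311.
Root portfolio cost Δ·20+B reproduces V0=0.3702.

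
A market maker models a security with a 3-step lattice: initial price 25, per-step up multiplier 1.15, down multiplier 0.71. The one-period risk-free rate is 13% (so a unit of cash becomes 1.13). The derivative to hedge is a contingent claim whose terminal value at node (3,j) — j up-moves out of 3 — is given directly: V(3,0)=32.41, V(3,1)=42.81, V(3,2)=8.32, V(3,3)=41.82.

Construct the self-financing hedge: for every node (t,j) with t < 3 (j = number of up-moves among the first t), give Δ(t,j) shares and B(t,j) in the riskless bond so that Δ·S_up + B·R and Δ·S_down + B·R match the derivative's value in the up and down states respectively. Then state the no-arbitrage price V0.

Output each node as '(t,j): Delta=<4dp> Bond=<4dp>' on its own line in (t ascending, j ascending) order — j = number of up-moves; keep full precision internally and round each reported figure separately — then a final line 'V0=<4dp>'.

Risk-neutral probability p* = (R−d)/(u−d) = (1.13−0.71)/(1.15−0.71) = 0.9545.
Terminal values V(3,·): V(3,0)=32.4100, V(3,1)=42.8100, V(3,2)=8.3200, V(3,3)=41.8200
(2,0): S=12.6025. Δ = (V_up−V_dn)/(S_up−S_dn) = (42.8100−32.4100)/(14.4929−8.9478) = 1.8755. V = [p*·42.8100 + (1−p*)·32.4100]/1.13 = 37.4666. B = V − Δ·S = 13.8302.
(2,1): S=20.4125. Δ = (V_up−V_dn)/(S_up−S_dn) = (8.3200−42.8100)/(23.4744−14.4929) = -3.8401. V = [p*·8.3200 + (1−p*)·42.8100]/1.13 = 8.7502. B = V − Δ·S = 87.1366.
(2,2): S=33.0625. Δ = (V_up−V_dn)/(S_up−S_dn) = (41.8200−8.3200)/(38.0219−23.4744) = 2.3028. V = [p*·41.8200 + (1−p*)·8.3200]/1.13 = 35.6613. B = V − Δ·S = -40.4751.
(1,0): S=17.7500. Δ = (V_up−V_dn)/(S_up−S_dn) = (8.7502−37.4666)/(20.4125−12.6025) = -3.6769. V = [p*·8.7502 + (1−p*)·37.4666]/1.13 = 8.8987. B = V − Δ·S = 74.1632.
(1,1): S=28.7500. Δ = (V_up−V_dn)/(S_up−S_dn) = (35.6613−8.7502)/(33.0625−20.4125) = 2.1274. V = [p*·35.6613 + (1−p*)·8.7502]/1.13 = 30.4762. B = V − Δ·S = -30.6854.
(0,0): S=25.0000. Δ = (V_up−V_dn)/(S_up−S_dn) = (30.4762−8.8987)/(28.7500−17.7500) = 1.9616. V = [p*·30.4762 + (1−p*)·8.8987]/1.13 = 26.1021. B = V − Δ·S = -22.9377.
Check: Δ(0,0)·S0 + B(0,0) = 26.1021 = V0.

(0,0): Delta=1.9616 Bond=-22.9377
(1,0): Delta=-3.6769 Bond=74.1632
(1,1): Delta=2.1274 Bond=-30.6854
(2,0): Delta=1.8755 Bond=13.8302
(2,1): Delta=-3.8401 Bond=87.1366
(2,2): Delta=2.3028 Bond=-40.4751
V0=26.1021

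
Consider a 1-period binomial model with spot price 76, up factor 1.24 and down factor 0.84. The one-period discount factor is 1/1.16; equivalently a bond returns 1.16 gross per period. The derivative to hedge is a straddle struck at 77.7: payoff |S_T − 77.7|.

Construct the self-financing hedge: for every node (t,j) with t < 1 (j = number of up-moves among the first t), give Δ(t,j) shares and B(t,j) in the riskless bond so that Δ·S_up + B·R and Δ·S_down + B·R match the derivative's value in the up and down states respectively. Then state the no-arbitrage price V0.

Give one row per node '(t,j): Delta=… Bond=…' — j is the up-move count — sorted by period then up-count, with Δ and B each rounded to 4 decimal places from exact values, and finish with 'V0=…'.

Risk-neutral probability p* = (R−d)/(u−d) = (1.16−0.84)/(1.24−0.84) = 0.8000.
Terminal values V(1,·): V(1,0)=13.8600, V(1,1)=16.5400
  t=0,j=0: stock 76.0000 → up 94.2400 (V=16.5400), down 63.8400 (V=13.8600). Price 13.7966; hedge Δ=0.0882, bond B=7.0966.
Root portfolio cost Δ·76+B reproduces V0=13.7966.

(0,0): Delta=0.0882 Bond=7.0966
V0=13.7966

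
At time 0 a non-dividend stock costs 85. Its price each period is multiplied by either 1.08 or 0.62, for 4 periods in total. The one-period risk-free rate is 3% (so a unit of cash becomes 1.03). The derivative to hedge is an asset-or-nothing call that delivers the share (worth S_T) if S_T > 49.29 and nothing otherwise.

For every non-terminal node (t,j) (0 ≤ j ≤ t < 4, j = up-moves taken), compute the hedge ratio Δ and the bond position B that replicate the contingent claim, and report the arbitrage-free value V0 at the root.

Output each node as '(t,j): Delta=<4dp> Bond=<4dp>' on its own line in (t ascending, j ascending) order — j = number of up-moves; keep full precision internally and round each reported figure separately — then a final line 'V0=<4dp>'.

No-arbitrage ⇒ martingale measure with p* = (R−d)/(u−d) = 0.8913.
At expiry t=4: V(4,0)=0.0000, V(4,1)=0.0000, V(4,2)=0.0000, V(4,3)=66.3868, V(4,4)=115.6416
  t=3,j=0: stock 20.2579 → up 21.8785 (V=0.0000), down 12.5599 (V=0.0000). Price 0.0000; hedge Δ=0.0000, bond B=0.0000.
  t=3,j=1: stock 35.2879 → up 38.1110 (V=0.0000), down 21.8785 (V=0.0000). Price 0.0000; hedge Δ=0.0000, bond B=0.0000.
  t=3,j=2: stock 61.4693 → up 66.3868 (V=66.3868), down 38.1110 (V=0.0000). Price 57.4474; hedge Δ=2.3478, bond B=-86.8717.
  t=3,j=3: stock 107.0755 → up 115.6416 (V=115.6416), down 66.3868 (V=66.3868). Price 107.0755; hedge Δ=1.0000, bond B=0.0000.
  t=2,j=0: stock 32.6740 → up 35.2879 (V=0.0000), down 20.2579 (V=0.0000). Price 0.0000; hedge Δ=0.0000, bond B=0.0000.
  t=2,j=1: stock 56.9160 → up 61.4693 (V=57.4474), down 35.2879 (V=0.0000). Price 49.7118; hedge Δ=2.1942, bond B=-75.1739.
  t=2,j=2: stock 99.1440 → up 107.0755 (V=107.0755), down 61.4693 (V=57.4474). Price 98.7196; hedge Δ=1.0882, bond B=-9.1676.
  t=1,j=0: stock 52.7000 → up 56.9160 (V=49.7118), down 32.6740 (V=0.0000). Price 43.0178; hedge Δ=2.0506, bond B=-65.0513.
  t=1,j=1: stock 91.8000 → up 99.1440 (V=98.7196), down 56.9160 (V=49.7118). Price 90.6725; hedge Δ=1.1606, bond B=-15.8662.
  t=0,j=0: stock 85.0000 → up 91.8000 (V=90.6725), down 52.7000 (V=43.0178). Price 83.0025; hedge Δ=1.2188, bond B=-20.5946.
Root portfolio cost Δ·85+B reproduces V0=83.0025.

(0,0): Delta=1.2188 Bond=-20.5946
(1,0): Delta=2.0506 Bond=-65.0513
(1,1): Delta=1.1606 Bond=-15.8662
(2,0): Delta=0.0000 Bond=0.0000
(2,1): Delta=2.1942 Bond=-75.1739
(2,2): Delta=1.0882 Bond=-9.1676
(3,0): Delta=0.0000 Bond=0.0000
(3,1): Delta=0.0000 Bond=0.0000
(3,2): Delta=2.3478 Bond=-86.8717
(3,3): Delta=1.0000 Bond=0.0000
V0=83.0025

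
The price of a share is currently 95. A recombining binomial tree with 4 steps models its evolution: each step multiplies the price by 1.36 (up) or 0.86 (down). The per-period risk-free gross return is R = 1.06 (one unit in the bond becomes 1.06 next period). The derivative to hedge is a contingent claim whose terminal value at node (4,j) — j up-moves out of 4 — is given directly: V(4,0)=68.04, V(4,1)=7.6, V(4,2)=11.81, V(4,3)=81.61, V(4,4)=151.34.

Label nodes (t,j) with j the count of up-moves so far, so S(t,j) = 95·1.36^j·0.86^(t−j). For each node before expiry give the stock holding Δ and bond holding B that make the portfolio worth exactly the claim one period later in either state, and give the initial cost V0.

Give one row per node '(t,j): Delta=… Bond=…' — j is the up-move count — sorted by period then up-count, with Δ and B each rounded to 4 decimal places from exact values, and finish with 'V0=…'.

(0,0): Delta=0.2356 Bond=2.9138
(1,0): Delta=-0.1867 Bond=37.5912
(1,1): Delta=0.6362 Bond=-48.6652
(2,0): Delta=-0.9286 Bond=91.9737
(2,1): Delta=0.5170 Bond=-38.3438
(2,2): Delta=0.7492 Bond=-71.4470
(3,0): Delta=-2.0005 Bond=162.2611
(3,1): Delta=0.0881 Bond=0.3385
(3,2): Delta=0.9238 Bond=-102.1189
(3,3): Delta=0.5836 Bond=-36.1562
V0=25.2960

Risk-neutral probability p* = (R−d)/(u−d) = (1.06−0.86)/(1.36−0.86) = 0.4000.
Terminal payoffs: V(4,0)=68.0400, V(4,1)=7.6000, V(4,2)=11.8100, V(4,3)=81.6100, V(4,4)=151.3400
(3,0): S=60.4253. Δ = (V_up−V_dn)/(S_up−S_dn) = (7.6000−68.0400)/(82.1784−51.9658) = -2.0005. V = [p*·7.6000 + (1−p*)·68.0400]/1.06 = 41.3811. B = V − Δ·S = 162.2611.
(3,1): S=95.5563. Δ = (V_up−V_dn)/(S_up−S_dn) = (11.8100−7.6000)/(129.9566−82.1784) = 0.0881. V = [p*·11.8100 + (1−p*)·7.6000]/1.06 = 8.7585. B = V − Δ·S = 0.3385.
(3,2): S=151.1123. Δ = (V_up−V_dn)/(S_up−S_dn) = (81.6100−11.8100)/(205.5128−129.9566) = 0.9238. V = [p*·81.6100 + (1−p*)·11.8100]/1.06 = 37.4811. B = V − Δ·S = -102.1189.
(3,3): S=238.9683. Δ = (V_up−V_dn)/(S_up−S_dn) = (151.3400−81.6100)/(324.9969−205.5128) = 0.5836. V = [p*·151.3400 + (1−p*)·81.6100]/1.06 = 103.3038. B = V − Δ·S = -36.1562.
(2,0): S=70.2620. Δ = (V_up−V_dn)/(S_up−S_dn) = (8.7585−41.3811)/(95.5563−60.4253) = -0.9286. V = [p*·8.7585 + (1−p*)·41.3811]/1.06 = 26.7284. B = V − Δ·S = 91.9737.
(2,1): S=111.1120. Δ = (V_up−V_dn)/(S_up−S_dn) = (37.4811−8.7585)/(151.1123−95.5563) = 0.5170. V = [p*·37.4811 + (1−p*)·8.7585]/1.06 = 19.1015. B = V − Δ·S = -38.3438.
(2,2): S=175.7120. Δ = (V_up−V_dn)/(S_up−S_dn) = (103.3038−37.4811)/(238.9683−151.1123) = 0.7492. V = [p*·103.3038 + (1−p*)·37.4811]/1.06 = 60.1983. B = V − Δ·S = -71.4470.
(1,0): S=81.7000. Δ = (V_up−V_dn)/(S_up−S_dn) = (19.1015−26.7284)/(111.1120−70.2620) = -0.1867. V = [p*·19.1015 + (1−p*)·26.7284]/1.06 = 22.3374. B = V − Δ·S = 37.5912.
(1,1): S=129.2000. Δ = (V_up−V_dn)/(S_up−S_dn) = (60.1983−19.1015)/(175.7120−111.1120) = 0.6362. V = [p*·60.1983 + (1−p*)·19.1015]/1.06 = 33.5285. B = V − Δ·S = -48.6652.
(0,0): S=95.0000. Δ = (V_up−V_dn)/(S_up−S_dn) = (33.5285−22.3374)/(129.2000−81.7000) = 0.2356. V = [p*·33.5285 + (1−p*)·22.3374]/1.06 = 25.2960. B = V − Δ·S = 2.9138.
Root portfolio cost Δ·95+B reproduces V0=25.2960.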